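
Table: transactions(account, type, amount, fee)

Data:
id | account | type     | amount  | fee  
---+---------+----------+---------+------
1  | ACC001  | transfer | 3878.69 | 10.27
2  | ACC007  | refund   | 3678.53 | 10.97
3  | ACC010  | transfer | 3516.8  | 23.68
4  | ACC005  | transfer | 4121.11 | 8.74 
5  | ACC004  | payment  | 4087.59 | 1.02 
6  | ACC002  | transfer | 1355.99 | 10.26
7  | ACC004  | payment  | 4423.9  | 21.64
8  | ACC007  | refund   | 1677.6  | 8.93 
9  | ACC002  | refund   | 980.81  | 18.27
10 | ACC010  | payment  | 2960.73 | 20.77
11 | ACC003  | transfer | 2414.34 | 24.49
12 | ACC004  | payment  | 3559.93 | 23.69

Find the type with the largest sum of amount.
SELECT type, SUM(amount) as val
FROM transactions
GROUP BY type
ORDER BY val DESC
LIMIT 1

Result: transfer with sum(amount) = 15286.93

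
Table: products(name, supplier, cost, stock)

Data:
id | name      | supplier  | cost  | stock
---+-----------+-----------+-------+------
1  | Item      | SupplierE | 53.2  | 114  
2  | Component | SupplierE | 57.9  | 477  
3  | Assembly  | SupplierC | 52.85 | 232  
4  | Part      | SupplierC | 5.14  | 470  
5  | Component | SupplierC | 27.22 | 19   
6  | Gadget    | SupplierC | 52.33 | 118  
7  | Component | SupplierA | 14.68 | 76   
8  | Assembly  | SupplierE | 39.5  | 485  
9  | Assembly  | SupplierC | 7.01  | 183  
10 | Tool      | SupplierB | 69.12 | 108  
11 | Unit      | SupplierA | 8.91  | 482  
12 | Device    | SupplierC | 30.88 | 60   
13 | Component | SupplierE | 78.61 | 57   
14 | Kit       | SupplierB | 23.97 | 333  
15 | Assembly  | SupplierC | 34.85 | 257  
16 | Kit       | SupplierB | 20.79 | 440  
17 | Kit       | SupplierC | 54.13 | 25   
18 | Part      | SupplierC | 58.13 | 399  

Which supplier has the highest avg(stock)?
SELECT supplier, AVG(stock) as val
FROM products
GROUP BY supplier
ORDER BY val DESC
LIMIT 1

Result: SupplierB with avg(stock) = 293.67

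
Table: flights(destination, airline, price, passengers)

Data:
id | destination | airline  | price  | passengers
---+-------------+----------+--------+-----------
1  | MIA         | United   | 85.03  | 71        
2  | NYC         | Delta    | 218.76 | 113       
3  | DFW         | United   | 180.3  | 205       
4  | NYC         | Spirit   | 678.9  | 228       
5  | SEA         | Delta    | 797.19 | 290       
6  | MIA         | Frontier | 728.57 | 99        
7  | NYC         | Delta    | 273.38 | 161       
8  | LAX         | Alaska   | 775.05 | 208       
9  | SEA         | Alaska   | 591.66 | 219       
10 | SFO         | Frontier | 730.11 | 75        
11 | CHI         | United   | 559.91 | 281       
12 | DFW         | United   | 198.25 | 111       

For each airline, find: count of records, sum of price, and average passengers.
SELECT airline,
       COUNT(*) as cnt,
       SUM(price) as total_price,
       AVG(passengers) as avg_passengers
FROM flights
GROUP BY airline

Result:
  Alaska: 2 records, 1366.71 total price, 213.50 avg passengers
  Delta: 3 records, 1289.33 total price, 188.00 avg passengers
  Frontier: 2 records, 1458.68 total price, 87.00 avg passengers
  Spirit: 1 records, 678.90 total price, 228.00 avg passengers
  United: 4 records, 1023.49 total price, 167.00 avg passengers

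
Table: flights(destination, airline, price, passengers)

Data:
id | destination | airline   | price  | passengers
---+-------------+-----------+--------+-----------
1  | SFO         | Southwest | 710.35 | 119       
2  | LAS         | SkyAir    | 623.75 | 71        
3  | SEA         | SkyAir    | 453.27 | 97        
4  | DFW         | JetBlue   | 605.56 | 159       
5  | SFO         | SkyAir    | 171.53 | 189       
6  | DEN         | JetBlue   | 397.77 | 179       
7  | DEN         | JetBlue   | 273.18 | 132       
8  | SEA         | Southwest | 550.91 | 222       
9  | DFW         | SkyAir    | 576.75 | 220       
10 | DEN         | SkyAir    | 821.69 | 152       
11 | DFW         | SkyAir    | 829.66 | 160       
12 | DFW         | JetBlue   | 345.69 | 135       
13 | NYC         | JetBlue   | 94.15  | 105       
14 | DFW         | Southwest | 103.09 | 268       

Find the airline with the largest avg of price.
SELECT airline, AVG(price) as val
FROM flights
GROUP BY airline
ORDER BY val DESC
LIMIT 1

Result: SkyAir with avg(price) = 579.44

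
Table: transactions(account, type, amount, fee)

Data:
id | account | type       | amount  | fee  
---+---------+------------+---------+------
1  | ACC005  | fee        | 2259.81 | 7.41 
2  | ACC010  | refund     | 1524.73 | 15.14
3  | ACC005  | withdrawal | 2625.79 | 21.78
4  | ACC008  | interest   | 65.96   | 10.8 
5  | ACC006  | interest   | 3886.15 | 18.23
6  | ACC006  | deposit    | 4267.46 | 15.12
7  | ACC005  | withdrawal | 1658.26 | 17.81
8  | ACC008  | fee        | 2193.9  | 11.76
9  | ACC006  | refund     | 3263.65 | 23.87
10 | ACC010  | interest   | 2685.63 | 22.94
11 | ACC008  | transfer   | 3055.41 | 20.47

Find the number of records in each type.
SELECT type, COUNT(*) as count
FROM transactions
GROUP BY type

Result:
  deposit: 1
  fee: 2
  interest: 3
  refund: 2
  transfer: 1
  withdrawal: 2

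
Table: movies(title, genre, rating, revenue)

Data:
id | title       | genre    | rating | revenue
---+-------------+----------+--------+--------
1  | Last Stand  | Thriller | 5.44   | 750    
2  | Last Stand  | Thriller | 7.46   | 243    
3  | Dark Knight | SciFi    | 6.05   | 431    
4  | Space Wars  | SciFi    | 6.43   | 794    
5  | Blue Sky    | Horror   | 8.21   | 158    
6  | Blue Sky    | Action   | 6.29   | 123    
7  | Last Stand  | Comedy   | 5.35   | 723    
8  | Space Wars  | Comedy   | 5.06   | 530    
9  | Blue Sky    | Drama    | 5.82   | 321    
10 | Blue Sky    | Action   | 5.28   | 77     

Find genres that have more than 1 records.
SELECT genre, COUNT(*) as cnt
FROM movies
GROUP BY genre
HAVING COUNT(*) > 1

Result:
  Action: 2
  Comedy: 2
  SciFi: 2
  Thriller: 2

Note: HAVING filters groups after aggregation, WHERE filters rows before.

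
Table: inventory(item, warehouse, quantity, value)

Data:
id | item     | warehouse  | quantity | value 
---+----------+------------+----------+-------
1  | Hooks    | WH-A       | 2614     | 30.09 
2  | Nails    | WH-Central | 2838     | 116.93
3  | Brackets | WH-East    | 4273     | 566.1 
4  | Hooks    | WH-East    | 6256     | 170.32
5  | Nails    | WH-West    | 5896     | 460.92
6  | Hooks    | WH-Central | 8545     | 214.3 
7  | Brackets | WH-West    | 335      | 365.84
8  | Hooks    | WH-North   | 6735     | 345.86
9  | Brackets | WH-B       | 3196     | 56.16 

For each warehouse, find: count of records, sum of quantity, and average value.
SELECT warehouse,
       COUNT(*) as cnt,
       SUM(quantity) as total_quantity,
       AVG(value) as avg_value
FROM inventory
GROUP BY warehouse

Result:
  WH-A: 1 records, 2614 total quantity, 30.09 avg value
  WH-B: 1 records, 3196 total quantity, 56.16 avg value
  WH-Central: 2 records, 11383 total quantity, 165.62 avg value
  WH-East: 2 records, 10529 total quantity, 368.21 avg value
  WH-North: 1 records, 6735 total quantity, 345.86 avg value
  WH-West: 2 records, 6231 total quantity, 413.38 avg value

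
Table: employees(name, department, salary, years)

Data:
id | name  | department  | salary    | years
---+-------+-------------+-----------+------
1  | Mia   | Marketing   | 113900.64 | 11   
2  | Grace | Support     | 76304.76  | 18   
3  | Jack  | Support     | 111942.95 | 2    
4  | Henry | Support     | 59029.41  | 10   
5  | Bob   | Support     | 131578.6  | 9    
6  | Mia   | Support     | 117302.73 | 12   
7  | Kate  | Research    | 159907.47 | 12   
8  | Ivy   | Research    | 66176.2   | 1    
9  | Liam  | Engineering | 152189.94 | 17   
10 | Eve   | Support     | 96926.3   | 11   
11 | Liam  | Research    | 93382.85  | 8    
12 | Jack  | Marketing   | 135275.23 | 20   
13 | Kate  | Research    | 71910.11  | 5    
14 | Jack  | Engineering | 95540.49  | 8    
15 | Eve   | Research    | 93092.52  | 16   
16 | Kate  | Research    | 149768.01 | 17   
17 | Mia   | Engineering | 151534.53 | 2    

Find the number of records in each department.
SELECT department, COUNT(*) as count
FROM employees
GROUP BY department

Result:
  Engineering: 3
  Marketing: 2
  Research: 6
  Support: 6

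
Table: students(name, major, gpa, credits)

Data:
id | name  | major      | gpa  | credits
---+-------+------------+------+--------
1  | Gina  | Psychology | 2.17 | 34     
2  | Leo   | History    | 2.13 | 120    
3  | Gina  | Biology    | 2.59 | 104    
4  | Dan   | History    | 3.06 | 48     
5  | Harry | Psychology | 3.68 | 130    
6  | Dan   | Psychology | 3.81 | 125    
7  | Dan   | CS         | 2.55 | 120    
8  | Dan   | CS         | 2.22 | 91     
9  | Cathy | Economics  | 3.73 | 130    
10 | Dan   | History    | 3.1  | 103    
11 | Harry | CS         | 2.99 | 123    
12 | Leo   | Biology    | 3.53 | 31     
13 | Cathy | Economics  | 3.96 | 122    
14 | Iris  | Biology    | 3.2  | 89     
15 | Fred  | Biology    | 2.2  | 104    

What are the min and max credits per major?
SELECT major, MIN(credits), MAX(credits)
FROM students
GROUP BY major

Result:
  Biology: min=31, max=104
  CS: min=91, max=123
  Economics: min=122, max=130
  History: min=48, max=120
  Psychology: min=34, max=130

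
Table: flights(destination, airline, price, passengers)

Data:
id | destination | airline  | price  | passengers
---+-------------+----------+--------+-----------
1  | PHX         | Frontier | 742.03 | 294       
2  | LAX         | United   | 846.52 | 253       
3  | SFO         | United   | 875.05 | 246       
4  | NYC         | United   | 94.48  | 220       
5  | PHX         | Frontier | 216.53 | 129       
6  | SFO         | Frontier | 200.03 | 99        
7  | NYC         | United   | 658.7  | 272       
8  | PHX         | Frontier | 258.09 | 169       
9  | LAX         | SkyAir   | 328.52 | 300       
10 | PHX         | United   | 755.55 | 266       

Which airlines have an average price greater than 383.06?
SELECT airline, AVG(price)
FROM flights
GROUP BY airline
HAVING AVG(price) > 383.06

Result:
  United: avg=646.06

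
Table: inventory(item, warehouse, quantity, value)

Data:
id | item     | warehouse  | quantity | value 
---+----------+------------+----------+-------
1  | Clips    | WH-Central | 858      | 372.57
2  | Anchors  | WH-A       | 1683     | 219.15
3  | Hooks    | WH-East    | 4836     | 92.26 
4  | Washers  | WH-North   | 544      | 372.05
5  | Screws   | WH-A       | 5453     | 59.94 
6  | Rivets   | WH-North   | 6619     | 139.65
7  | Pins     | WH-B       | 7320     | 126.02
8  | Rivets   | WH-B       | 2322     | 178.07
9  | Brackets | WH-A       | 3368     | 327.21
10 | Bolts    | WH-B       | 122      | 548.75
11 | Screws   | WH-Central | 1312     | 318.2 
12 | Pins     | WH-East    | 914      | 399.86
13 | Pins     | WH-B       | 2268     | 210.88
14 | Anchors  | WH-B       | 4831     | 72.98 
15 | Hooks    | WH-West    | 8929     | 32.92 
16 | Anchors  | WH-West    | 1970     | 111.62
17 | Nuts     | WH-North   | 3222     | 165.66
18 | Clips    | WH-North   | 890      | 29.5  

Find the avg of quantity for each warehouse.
SELECT warehouse, AVG(quantity) as result
FROM inventory
GROUP BY warehouse

Result:
  WH-A: 3501.33
  WH-B: 3372.60
  WH-Central: 1085.00
  WH-East: 2875.00
  WH-North: 2818.75
  WH-West: 5449.50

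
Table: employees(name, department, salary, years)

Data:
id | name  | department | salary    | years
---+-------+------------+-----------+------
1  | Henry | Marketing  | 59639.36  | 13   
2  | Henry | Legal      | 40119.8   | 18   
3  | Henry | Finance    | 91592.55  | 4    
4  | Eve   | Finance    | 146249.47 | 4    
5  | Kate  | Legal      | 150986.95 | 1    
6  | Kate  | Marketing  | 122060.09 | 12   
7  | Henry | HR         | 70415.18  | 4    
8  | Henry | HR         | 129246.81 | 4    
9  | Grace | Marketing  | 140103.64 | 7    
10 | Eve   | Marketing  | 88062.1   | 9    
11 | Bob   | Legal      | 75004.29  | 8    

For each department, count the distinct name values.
SELECT department, COUNT(DISTINCT name)
FROM employees
GROUP BY department

Result:
  Finance: 2 distinct
  HR: 1 distinct
  Legal: 3 distinct
  Marketing: 4 distinct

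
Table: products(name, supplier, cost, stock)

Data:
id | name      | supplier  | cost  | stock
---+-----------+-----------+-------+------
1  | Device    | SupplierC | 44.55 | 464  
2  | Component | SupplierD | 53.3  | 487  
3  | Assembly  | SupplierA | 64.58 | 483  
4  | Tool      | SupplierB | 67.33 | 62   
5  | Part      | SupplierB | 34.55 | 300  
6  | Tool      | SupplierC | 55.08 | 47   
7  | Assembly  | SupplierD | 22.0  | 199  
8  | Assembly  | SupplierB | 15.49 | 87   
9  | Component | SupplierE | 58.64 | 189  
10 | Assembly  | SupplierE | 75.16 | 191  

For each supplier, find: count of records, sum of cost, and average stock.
SELECT supplier,
       COUNT(*) as cnt,
       SUM(cost) as total_cost,
       AVG(stock) as avg_stock
FROM products
GROUP BY supplier

Result:
  SupplierA: 1 records, 64.58 total cost, 483.00 avg stock
  SupplierB: 3 records, 117.37 total cost, 149.67 avg stock
  SupplierC: 2 records, 99.63 total cost, 255.50 avg stock
  SupplierD: 2 records, 75.30 total cost, 343.00 avg stock
  SupplierE: 2 records, 133.80 total cost, 190.00 avg stock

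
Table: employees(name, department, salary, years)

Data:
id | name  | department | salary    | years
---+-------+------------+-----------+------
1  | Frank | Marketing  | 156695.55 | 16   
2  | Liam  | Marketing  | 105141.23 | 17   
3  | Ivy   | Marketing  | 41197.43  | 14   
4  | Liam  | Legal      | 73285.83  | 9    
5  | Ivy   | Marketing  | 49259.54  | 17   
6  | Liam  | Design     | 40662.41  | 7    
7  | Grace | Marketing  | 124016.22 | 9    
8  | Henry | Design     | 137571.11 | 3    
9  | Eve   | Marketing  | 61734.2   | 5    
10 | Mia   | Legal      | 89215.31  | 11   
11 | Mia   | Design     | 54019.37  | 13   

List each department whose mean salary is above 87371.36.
SELECT department, AVG(salary)
FROM employees
GROUP BY department
HAVING AVG(salary) > 87371.36

Result:
  Marketing: avg=89674.03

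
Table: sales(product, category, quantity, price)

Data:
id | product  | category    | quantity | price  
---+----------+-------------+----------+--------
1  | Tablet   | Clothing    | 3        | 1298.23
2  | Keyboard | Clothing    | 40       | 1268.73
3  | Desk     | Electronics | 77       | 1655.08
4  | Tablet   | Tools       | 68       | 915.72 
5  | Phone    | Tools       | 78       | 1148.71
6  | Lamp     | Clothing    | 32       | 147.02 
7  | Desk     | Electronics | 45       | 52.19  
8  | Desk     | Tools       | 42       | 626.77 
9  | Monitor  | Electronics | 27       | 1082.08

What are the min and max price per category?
SELECT category, MIN(price), MAX(price)
FROM sales
GROUP BY category

Result:
  Clothing: min=147.02, max=1298.23
  Electronics: min=52.19, max=1655.08
  Tools: min=626.77, max=1148.71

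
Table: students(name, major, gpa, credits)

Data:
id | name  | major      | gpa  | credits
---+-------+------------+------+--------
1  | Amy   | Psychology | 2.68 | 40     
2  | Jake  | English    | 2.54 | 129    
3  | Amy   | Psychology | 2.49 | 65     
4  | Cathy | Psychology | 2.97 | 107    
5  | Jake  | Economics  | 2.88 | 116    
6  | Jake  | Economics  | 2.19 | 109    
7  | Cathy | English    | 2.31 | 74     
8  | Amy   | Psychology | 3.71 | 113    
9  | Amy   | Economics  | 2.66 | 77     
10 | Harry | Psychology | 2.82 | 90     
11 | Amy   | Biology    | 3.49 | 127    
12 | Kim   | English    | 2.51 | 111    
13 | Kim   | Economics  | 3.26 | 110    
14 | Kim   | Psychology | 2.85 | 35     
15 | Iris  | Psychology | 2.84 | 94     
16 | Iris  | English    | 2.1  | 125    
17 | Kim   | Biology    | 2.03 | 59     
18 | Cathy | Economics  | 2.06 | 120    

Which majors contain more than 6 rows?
SELECT major, COUNT(*) as cnt
FROM students
GROUP BY major
HAVING COUNT(*) > 6

Result:
  Psychology: 7

Note: HAVING filters groups after aggregation, WHERE filters rows before.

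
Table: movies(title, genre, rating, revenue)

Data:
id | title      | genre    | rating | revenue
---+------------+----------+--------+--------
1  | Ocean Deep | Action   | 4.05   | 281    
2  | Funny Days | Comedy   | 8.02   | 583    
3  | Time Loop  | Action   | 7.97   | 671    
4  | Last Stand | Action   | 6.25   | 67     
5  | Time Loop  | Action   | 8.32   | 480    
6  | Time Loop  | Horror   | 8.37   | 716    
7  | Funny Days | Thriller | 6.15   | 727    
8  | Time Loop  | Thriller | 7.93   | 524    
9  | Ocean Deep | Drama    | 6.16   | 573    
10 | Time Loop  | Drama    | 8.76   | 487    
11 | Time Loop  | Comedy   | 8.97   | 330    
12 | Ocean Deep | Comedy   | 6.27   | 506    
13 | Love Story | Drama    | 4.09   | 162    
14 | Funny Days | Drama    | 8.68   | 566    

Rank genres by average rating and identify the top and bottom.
SELECT genre, AVG(rating)
FROM movies
GROUP BY genre
ORDER BY AVG(rating)

All groups:
  Action: 6.65
  Drama: 6.92
  Thriller: 7.04
  Comedy: 7.75
  Horror: 8.37

Highest: Horror (8.37)
Lowest: Action (6.65)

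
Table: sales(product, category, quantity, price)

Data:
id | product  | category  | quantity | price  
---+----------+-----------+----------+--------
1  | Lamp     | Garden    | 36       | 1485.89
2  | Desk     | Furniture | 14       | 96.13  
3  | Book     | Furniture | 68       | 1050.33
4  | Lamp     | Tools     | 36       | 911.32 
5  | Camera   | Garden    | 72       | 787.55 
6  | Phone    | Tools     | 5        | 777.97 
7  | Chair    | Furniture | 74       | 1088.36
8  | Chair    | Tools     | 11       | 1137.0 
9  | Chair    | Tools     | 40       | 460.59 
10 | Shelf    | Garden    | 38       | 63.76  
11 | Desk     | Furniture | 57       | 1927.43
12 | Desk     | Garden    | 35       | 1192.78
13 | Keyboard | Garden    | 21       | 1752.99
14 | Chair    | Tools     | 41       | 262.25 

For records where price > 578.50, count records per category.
SELECT category, COUNT(*)
FROM sales
WHERE price > 578.50
GROUP BY category

Note: WHERE filters rows before grouping.

Result:
  Furniture: 3
  Garden: 4
  Tools: 3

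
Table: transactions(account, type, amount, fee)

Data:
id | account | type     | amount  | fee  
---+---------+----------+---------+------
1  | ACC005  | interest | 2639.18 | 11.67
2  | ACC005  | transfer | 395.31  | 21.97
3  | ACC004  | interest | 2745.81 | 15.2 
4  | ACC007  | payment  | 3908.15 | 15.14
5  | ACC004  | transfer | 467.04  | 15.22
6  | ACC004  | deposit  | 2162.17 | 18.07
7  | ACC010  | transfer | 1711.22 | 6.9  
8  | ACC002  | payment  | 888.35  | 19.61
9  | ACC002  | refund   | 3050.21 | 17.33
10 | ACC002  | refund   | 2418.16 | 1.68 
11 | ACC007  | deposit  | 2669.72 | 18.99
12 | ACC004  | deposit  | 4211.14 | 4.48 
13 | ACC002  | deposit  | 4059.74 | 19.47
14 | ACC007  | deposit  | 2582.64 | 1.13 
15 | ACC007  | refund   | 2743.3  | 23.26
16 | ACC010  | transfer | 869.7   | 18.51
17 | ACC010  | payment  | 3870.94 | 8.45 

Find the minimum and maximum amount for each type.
SELECT type, MIN(amount), MAX(amount)
FROM transactions
GROUP BY type

Result:
  deposit: min=2162.17, max=4211.14
  interest: min=2639.18, max=2745.81
  payment: min=888.35, max=3908.15
  refund: min=2418.16, max=3050.21
  transfer: min=395.31, max=1711.22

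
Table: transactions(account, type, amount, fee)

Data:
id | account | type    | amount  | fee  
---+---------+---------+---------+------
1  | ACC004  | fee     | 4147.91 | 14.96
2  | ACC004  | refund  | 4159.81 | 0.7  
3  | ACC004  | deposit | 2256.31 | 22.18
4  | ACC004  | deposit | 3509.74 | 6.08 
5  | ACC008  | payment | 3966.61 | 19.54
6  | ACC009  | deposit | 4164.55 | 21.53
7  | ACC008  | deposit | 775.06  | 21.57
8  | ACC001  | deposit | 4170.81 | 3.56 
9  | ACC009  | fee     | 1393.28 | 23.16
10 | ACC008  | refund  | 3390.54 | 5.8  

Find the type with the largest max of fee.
SELECT type, MAX(fee) as val
FROM transactions
GROUP BY type
ORDER BY val DESC
LIMIT 1

Result: fee with max(fee) = 23.16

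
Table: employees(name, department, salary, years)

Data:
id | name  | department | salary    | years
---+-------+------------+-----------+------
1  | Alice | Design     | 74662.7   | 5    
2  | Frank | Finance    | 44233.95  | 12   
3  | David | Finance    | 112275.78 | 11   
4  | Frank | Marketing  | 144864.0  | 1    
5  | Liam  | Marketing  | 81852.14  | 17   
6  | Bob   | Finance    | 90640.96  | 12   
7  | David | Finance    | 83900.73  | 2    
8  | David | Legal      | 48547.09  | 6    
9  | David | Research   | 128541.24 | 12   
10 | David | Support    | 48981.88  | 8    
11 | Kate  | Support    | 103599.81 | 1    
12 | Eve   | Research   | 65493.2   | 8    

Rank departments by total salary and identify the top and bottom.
SELECT department, SUM(salary)
FROM employees
GROUP BY department
ORDER BY SUM(salary)

All groups:
  Legal: 48547.09
  Design: 74662.70
  Support: 152581.69
  Research: 194034.44
  Marketing: 226716.14
  Finance: 331051.42

Highest: Finance (331051.42)
Lowest: Legal (48547.09)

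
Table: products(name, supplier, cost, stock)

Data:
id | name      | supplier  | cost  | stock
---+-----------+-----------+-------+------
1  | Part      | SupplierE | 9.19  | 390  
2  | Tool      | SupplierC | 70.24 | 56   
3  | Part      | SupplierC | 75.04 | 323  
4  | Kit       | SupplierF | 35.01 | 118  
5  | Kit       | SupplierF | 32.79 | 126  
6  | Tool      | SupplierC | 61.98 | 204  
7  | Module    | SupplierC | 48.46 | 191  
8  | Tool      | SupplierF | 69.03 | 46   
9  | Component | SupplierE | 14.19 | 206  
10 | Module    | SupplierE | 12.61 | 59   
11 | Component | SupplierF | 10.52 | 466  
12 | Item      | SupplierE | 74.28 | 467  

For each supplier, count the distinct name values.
SELECT supplier, COUNT(DISTINCT name)
FROM products
GROUP BY supplier

Result:
  SupplierC: 3 distinct
  SupplierE: 4 distinct
  SupplierF: 3 distinct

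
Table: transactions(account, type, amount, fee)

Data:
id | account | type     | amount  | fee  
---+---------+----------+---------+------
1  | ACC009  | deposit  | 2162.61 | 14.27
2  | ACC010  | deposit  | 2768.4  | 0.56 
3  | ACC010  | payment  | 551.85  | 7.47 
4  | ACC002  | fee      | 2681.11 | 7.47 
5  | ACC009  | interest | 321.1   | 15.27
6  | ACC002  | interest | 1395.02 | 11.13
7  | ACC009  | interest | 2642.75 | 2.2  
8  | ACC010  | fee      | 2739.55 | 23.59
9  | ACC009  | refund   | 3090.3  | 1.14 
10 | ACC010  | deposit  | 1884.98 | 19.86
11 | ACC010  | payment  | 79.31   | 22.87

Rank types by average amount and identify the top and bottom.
SELECT type, AVG(amount)
FROM transactions
GROUP BY type
ORDER BY AVG(amount)

All groups:
  payment: 315.58
  interest: 1452.96
  deposit: 2272.00
  fee: 2710.33
  refund: 3090.30

Highest: refund (3090.30)
Lowest: payment (315.58)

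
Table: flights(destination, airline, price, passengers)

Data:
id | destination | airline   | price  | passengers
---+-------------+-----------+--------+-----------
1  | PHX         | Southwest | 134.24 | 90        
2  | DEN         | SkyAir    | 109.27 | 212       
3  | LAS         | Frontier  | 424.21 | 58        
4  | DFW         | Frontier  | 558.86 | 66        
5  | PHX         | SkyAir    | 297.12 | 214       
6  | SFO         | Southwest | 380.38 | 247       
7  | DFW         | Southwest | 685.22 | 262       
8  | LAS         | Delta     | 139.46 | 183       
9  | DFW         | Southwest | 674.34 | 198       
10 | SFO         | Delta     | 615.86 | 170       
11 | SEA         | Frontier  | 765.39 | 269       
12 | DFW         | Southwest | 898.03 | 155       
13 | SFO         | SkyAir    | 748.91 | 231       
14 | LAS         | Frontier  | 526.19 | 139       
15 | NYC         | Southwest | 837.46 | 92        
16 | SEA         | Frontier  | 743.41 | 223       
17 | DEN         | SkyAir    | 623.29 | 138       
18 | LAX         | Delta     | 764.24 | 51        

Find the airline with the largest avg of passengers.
SELECT airline, AVG(passengers) as val
FROM flights
GROUP BY airline
ORDER BY val DESC
LIMIT 1

Result: SkyAir with avg(passengers) = 198.75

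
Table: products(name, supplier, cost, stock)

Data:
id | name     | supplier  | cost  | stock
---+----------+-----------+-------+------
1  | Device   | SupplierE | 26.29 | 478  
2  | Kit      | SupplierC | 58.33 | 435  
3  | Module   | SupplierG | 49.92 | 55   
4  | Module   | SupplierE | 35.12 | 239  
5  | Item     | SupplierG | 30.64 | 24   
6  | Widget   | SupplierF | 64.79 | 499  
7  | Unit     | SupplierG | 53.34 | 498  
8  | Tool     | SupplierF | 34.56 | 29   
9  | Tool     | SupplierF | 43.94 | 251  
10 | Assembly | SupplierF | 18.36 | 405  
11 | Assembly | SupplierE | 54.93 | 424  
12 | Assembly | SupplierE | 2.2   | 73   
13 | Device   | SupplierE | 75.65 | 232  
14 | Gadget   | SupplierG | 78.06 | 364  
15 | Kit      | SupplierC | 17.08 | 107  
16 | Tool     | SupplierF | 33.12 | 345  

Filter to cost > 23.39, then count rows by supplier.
SELECT supplier, COUNT(*)
FROM products
WHERE cost > 23.39
GROUP BY supplier

Note: WHERE filters rows before grouping.

Result:
  SupplierC: 1
  SupplierE: 4
  SupplierF: 4
  SupplierG: 4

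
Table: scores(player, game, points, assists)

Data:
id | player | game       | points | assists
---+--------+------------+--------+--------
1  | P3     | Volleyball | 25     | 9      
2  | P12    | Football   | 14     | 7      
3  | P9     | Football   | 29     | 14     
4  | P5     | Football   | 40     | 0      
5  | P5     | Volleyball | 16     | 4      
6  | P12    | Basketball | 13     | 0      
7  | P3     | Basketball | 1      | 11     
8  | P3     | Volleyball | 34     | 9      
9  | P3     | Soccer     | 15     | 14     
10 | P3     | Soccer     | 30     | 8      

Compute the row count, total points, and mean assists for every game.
SELECT game,
       COUNT(*) as cnt,
       SUM(points) as total_points,
       AVG(assists) as avg_assists
FROM scores
GROUP BY game

Result:
  Basketball: 2 records, 14 total points, 5.50 avg assists
  Football: 3 records, 83 total points, 7.00 avg assists
  Soccer: 2 records, 45 total points, 11.00 avg assists
  Volleyball: 3 records, 75 total points, 7.33 avg assists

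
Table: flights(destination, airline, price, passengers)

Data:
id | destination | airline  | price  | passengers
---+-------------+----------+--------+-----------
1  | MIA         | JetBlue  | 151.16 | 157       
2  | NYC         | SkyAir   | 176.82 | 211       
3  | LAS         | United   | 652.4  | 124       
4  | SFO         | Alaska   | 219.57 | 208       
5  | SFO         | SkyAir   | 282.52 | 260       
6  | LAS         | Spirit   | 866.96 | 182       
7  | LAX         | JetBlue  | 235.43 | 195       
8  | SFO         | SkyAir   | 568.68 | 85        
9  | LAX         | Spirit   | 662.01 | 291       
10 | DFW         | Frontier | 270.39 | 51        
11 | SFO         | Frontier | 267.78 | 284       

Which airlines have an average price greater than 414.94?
SELECT airline, AVG(price)
FROM flights
GROUP BY airline
HAVING AVG(price) > 414.94

Result:
  Spirit: avg=764.49
  United: avg=652.40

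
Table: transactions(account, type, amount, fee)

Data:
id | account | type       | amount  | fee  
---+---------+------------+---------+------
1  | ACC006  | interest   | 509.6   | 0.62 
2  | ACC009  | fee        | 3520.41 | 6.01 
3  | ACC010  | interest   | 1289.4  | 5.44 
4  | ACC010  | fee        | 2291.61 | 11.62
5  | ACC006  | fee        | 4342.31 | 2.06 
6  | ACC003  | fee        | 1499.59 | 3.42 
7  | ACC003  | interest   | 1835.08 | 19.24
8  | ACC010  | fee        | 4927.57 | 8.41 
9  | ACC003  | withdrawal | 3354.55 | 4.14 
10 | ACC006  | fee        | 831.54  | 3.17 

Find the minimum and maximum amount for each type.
SELECT type, MIN(amount), MAX(amount)
FROM transactions
GROUP BY type

Result:
  fee: min=831.54, max=4927.57
  interest: min=509.60, max=1835.08
  withdrawal: min=3354.55, max=3354.55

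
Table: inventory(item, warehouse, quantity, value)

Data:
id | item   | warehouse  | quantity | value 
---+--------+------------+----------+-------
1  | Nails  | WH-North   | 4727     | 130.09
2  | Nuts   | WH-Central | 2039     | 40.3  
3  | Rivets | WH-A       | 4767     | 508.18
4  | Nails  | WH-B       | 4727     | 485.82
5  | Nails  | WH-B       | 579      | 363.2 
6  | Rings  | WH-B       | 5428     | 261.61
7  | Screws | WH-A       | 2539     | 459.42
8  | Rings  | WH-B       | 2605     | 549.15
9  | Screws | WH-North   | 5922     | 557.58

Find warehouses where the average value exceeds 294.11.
SELECT warehouse, AVG(value)
FROM inventory
GROUP BY warehouse
HAVING AVG(value) > 294.11

Result:
  WH-A: avg=483.80
  WH-B: avg=414.95
  WH-North: avg=343.84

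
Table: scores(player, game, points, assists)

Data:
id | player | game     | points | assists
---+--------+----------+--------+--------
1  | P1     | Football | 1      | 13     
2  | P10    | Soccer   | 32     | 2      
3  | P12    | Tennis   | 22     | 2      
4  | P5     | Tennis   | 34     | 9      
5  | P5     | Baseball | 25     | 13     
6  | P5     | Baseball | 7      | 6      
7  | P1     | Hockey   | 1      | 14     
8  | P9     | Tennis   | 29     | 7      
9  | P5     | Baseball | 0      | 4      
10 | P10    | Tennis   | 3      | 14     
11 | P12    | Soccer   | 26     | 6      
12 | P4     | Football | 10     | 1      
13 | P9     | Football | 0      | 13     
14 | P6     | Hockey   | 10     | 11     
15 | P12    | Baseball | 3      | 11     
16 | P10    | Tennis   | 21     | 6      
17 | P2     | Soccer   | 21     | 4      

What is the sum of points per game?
SELECT game, SUM(points) as result
FROM scores
GROUP BY game

Result:
  Baseball: 35
  Football: 11
  Hockey: 11
  Soccer: 79
  Tennis: 109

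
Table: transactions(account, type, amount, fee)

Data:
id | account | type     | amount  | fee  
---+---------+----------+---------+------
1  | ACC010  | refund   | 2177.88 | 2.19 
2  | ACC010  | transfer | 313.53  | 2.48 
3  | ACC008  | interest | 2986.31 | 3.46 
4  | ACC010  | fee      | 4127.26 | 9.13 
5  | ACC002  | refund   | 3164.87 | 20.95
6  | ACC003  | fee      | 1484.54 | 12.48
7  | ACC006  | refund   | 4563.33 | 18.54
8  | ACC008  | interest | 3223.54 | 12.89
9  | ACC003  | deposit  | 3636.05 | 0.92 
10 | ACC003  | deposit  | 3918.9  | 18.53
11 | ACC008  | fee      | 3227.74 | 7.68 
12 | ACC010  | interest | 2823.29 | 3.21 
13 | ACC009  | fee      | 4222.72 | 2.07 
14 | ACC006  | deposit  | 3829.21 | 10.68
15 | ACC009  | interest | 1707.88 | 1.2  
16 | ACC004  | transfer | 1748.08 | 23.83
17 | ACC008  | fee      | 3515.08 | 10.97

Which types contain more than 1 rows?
SELECT type, COUNT(*) as cnt
FROM transactions
GROUP BY type
HAVING COUNT(*) > 1

Result:
  deposit: 3
  fee: 5
  interest: 4
  refund: 3
  transfer: 2

Note: HAVING filters groups after aggregation, WHERE filters rows before.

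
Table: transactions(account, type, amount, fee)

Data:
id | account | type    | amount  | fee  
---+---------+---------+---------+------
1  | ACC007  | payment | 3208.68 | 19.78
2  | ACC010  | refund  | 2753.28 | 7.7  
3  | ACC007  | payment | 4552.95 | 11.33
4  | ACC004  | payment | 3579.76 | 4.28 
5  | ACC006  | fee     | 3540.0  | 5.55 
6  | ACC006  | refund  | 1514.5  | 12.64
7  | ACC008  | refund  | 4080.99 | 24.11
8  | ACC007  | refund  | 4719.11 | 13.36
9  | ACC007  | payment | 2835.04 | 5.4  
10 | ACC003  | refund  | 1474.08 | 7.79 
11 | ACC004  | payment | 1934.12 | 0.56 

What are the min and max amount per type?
SELECT type, MIN(amount), MAX(amount)
FROM transactions
GROUP BY type

Result:
  fee: min=3540.00, max=3540.00
  payment: min=1934.12, max=4552.95
  refund: min=1474.08, max=4719.11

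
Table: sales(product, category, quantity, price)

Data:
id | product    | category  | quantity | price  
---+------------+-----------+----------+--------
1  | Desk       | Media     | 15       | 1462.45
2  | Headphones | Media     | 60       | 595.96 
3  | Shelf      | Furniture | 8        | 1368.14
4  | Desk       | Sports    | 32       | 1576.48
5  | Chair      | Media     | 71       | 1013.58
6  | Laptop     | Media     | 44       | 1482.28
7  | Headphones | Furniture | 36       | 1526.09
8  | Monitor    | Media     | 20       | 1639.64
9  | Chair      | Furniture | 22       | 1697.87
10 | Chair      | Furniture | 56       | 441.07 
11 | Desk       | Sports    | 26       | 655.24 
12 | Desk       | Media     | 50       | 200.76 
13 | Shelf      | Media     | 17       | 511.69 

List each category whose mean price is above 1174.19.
SELECT category, AVG(price)
FROM sales
GROUP BY category
HAVING AVG(price) > 1174.19

Result:
  Furniture: avg=1258.29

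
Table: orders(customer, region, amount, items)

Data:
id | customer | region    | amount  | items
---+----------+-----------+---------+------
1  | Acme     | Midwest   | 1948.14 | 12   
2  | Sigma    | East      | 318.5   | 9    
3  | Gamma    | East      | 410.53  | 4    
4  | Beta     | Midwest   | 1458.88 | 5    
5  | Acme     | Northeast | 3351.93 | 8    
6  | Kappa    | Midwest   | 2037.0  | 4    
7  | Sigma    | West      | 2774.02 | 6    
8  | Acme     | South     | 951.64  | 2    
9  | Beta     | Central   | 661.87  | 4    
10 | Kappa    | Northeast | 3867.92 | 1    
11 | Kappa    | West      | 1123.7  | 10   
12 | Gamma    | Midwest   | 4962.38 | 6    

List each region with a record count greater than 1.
SELECT region, COUNT(*) as cnt
FROM orders
GROUP BY region
HAVING COUNT(*) > 1

Result:
  East: 2
  Midwest: 4
  Northeast: 2
  West: 2

Note: HAVING filters groups after aggregation, WHERE filters rows before.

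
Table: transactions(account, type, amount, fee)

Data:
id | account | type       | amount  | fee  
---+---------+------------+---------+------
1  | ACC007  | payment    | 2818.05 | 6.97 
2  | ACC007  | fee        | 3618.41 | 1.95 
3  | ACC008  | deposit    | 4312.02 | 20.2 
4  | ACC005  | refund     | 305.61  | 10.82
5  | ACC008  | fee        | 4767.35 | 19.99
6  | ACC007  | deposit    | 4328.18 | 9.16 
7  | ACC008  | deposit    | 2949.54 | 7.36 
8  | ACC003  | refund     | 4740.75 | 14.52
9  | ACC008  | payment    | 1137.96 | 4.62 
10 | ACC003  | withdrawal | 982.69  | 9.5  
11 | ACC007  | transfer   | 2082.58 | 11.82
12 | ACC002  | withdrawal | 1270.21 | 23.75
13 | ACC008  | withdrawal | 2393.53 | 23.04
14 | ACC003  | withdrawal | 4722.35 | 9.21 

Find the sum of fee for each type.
SELECT type, SUM(fee) as result
FROM transactions
GROUP BY type

Result:
  deposit: 36.72
  fee: 21.94
  payment: 11.59
  refund: 25.34
  transfer: 11.82
  withdrawal: 65.50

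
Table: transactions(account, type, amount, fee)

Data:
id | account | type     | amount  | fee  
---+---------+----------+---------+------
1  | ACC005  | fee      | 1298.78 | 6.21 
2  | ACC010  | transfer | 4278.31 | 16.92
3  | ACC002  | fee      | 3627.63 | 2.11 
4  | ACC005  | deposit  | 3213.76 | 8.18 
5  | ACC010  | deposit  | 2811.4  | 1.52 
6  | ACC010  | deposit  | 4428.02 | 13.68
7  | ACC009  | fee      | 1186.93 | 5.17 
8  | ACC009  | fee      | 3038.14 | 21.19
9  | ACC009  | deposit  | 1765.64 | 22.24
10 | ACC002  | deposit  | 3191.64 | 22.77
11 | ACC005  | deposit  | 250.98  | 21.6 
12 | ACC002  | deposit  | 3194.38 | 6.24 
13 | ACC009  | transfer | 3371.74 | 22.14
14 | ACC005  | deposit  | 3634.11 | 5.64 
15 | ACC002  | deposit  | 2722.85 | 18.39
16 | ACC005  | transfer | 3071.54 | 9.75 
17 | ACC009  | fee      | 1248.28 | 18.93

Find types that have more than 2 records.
SELECT type, COUNT(*) as cnt
FROM transactions
GROUP BY type
HAVING COUNT(*) > 2

Result:
  deposit: 9
  fee: 5
  transfer: 3

Note: HAVING filters groups after aggregation, WHERE filters rows before.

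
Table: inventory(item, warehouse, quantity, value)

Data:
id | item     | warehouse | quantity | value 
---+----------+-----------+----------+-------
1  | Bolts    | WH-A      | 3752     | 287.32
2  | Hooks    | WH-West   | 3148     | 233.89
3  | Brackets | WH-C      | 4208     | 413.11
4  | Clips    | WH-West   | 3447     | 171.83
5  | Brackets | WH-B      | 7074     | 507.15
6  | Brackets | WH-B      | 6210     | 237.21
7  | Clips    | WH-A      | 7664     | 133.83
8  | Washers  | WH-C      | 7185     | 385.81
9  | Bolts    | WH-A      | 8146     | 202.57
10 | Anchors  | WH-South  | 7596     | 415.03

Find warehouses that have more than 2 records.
SELECT warehouse, COUNT(*) as cnt
FROM inventory
GROUP BY warehouse
HAVING COUNT(*) > 2

Result:
  WH-A: 3

Note: HAVING filters groups after aggregation, WHERE filters rows before.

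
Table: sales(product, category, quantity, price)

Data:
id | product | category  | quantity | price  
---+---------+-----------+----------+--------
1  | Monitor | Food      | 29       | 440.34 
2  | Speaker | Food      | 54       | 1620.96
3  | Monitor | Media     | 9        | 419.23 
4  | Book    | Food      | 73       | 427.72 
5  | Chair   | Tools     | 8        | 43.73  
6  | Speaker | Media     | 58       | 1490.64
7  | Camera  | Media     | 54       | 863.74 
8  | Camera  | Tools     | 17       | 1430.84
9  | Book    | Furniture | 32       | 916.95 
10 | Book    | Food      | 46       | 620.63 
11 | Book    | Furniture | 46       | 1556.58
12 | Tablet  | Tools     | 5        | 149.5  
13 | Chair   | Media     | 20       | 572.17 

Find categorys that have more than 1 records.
SELECT category, COUNT(*) as cnt
FROM sales
GROUP BY category
HAVING COUNT(*) > 1

Result:
  Food: 4
  Furniture: 2
  Media: 4
  Tools: 3

Note: HAVING filters groups after aggregation, WHERE filters rows before.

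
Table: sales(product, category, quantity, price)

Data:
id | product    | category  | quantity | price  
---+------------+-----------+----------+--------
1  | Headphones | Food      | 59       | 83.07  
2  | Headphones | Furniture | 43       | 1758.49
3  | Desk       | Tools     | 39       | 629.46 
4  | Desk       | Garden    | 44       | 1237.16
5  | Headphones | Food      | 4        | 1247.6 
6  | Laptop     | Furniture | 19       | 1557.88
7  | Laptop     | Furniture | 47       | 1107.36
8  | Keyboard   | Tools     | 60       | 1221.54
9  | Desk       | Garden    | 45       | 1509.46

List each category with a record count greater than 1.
SELECT category, COUNT(*) as cnt
FROM sales
GROUP BY category
HAVING COUNT(*) > 1

Result:
  Food: 2
  Furniture: 3
  Garden: 2
  Tools: 2

Note: HAVING filters groups after aggregation, WHERE filters rows before.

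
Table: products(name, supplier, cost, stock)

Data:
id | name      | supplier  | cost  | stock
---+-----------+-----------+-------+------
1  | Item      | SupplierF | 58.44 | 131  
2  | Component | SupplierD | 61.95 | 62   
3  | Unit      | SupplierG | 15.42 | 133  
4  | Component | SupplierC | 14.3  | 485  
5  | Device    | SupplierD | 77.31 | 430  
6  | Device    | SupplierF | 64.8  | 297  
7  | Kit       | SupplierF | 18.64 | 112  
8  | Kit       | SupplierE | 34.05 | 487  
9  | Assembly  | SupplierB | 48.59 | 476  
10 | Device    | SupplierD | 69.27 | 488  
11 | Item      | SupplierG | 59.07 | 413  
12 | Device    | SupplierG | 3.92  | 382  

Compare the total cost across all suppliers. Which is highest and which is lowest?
SELECT supplier, SUM(cost)
FROM products
GROUP BY supplier
ORDER BY SUM(cost)

All groups:
  SupplierC: 14.30
  SupplierE: 34.05
  SupplierB: 48.59
  SupplierG: 78.41
  SupplierF: 141.88
  SupplierD: 208.53

Highest: SupplierD (208.53)
Lowest: SupplierC (14.30)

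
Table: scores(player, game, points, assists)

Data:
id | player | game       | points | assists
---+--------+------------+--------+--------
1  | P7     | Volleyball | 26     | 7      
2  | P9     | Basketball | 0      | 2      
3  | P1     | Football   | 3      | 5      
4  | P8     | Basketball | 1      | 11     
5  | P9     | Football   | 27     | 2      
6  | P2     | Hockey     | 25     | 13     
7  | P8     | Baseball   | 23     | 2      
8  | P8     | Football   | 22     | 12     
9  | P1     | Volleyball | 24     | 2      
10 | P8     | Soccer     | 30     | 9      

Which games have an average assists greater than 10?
SELECT game, AVG(assists)
FROM scores
GROUP BY game
HAVING AVG(assists) > 10

Result:
  Hockey: avg=13.00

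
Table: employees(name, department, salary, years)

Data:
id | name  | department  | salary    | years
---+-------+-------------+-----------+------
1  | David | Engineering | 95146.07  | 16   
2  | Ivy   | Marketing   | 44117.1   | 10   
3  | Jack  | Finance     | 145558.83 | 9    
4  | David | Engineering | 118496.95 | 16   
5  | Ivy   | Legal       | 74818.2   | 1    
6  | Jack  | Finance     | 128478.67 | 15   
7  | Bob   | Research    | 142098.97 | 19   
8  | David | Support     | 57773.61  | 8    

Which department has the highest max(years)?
SELECT department, MAX(years) as val
FROM employees
GROUP BY department
ORDER BY val DESC
LIMIT 1

Result: Research with max(years) = 19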